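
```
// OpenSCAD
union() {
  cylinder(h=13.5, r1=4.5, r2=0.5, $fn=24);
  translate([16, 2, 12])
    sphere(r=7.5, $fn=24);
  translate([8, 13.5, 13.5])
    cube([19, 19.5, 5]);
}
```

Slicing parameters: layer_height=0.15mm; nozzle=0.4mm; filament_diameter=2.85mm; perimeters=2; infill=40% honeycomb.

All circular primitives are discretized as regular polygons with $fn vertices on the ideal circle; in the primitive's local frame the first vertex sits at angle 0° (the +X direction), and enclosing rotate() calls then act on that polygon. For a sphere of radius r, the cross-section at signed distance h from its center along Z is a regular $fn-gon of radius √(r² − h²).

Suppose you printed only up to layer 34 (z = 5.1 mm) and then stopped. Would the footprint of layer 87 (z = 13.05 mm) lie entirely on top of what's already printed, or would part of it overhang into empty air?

part overhangs

Compare the two slices. At z = 5.1: the cone (r1=4.5→r2=0.5) has section circumradius 2.989 here — a regular 24-gon (area = (24/2)·2.989²·sin(360°/24) = 27.75 mm²); the sphere at (16, 2): section is a regular 24-gon, circumradius = √(r²−h²) = √(7.5²−6.9²) = 2.939 (area = (24/2)·2.939²·sin(360°/24) = 26.83 mm²); the cube at (8, 13.5) is absent (z outside [13.5, 18.5]); Taking the union: the 2 present regions are separate (no shared area or edge), so areas and boundary lengths simply add and each stays a separate island — area = 54.58 mm². At z = 13.05: the cone contributes a regular 24-gon of circumradius 0.633 (interpolated between r1=4.5 and r2=0.5 at t=0.967) (area = (24/2)·0.633²·sin(360°/24) = 1.25 mm²); the r=7.5 sphere at (16, 2) contributes a regular 24-gon of circumradius √(7.5²−1.05²) = 7.426 (area = (24/2)·7.426²·sin(360°/24) = 171.28 mm²); the cube at (8, 13.5) is not intersected at this z (z outside [13.5, 18.5]); Merging all regions: the 2 present regions are separate (no shared area or edge), so areas and boundary lengths simply add and each stays a separate island — area = 172.52 mm². Checking containment: at z = 13.05 the cross-section extends beyond the z = 5.1 cross-section by about 144.44 mm².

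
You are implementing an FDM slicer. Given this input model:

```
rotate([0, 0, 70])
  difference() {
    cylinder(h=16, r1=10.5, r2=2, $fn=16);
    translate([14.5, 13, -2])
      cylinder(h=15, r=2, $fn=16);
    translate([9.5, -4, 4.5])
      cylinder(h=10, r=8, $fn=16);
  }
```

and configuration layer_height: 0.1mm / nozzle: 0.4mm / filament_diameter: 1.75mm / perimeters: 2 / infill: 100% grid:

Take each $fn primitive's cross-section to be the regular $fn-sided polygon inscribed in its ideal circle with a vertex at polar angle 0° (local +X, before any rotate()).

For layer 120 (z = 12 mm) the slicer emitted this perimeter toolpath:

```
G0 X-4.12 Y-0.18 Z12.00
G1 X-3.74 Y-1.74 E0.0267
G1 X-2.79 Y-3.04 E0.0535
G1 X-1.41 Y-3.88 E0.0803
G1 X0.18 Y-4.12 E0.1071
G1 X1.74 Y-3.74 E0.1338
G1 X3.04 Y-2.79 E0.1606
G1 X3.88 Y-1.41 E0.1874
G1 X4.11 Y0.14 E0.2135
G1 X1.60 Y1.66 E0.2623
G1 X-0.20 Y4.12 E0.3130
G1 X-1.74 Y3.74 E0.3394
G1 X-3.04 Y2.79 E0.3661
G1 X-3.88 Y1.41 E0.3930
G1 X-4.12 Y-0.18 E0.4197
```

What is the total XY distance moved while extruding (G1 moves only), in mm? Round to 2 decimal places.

Sum the Euclidean lengths of each G1 segment: total = 25.24 mm.

25.24 mm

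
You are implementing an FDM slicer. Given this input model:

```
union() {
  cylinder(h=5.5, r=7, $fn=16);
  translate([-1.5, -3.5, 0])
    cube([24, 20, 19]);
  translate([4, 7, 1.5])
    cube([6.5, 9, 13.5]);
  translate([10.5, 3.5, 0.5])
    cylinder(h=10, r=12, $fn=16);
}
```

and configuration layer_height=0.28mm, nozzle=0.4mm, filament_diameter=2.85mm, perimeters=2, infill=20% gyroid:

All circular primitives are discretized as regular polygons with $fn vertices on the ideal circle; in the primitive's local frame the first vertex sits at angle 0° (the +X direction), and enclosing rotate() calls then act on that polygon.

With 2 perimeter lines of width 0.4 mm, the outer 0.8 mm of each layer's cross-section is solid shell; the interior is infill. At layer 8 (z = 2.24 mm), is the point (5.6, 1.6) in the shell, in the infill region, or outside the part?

At z = 2.24 mm: the r=7 cylinder contributes a regular 16-gon of circumradius 7; the cube at (-1.5, -3.5) (footprint 24×20) is included at this height; the cube at (4, 7) (footprint 6.5×9) is included at this height; the r=12 cylinder at (10.5, 3.5) gives a regular 16-gon of circumradius 12 (constant along its height); Merging all regions: the regions partially overlap (shared area 517.80 mm²), so overlapping operands fuse into one piece — 1 connected region. Overall, the cross-section is a single solid region. The nearest boundary edge runs (5.91, -7.59)→(3.46, -5.95); distance from the point to it = 7.85 mm. The point is inside the cross-section and 7.85 mm from the nearest boundary — more than the 0.8 mm shell width (2 × 0.4), so it's in the infill interior.

infill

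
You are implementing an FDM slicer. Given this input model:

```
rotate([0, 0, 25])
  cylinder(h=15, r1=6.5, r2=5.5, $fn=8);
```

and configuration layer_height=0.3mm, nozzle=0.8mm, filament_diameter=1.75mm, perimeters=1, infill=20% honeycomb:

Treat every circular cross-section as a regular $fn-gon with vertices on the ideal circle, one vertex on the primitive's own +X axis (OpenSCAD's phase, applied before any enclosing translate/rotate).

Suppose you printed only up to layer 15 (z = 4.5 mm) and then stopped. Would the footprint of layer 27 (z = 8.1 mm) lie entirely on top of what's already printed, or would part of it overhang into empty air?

entirely on top

Compare the two slices. At z = 4.5: the cone: at t=0.300 of its height the radius interpolates to r₁+(r₂−r₁)t = 6.200, giving a regular 8-gon of that circumradius (area = (8/2)·6.200²·sin(360°/8) = 108.72 mm²); (rotated 25° about Z; rotation is an isometry so areas/perimeters/island counts are preserved). At z = 8.1: the cone contributes a regular 8-gon of circumradius 5.960 (interpolated between r1=6.5 and r2=5.5 at t=0.540) (area = (8/2)·5.960²·sin(360°/8) = 100.47 mm²); (whole slice rotated 25° about Z — lengths, areas and connectivity unchanged). Checking containment: the cross-section at z = 8.1 is a subset of the cross-section at z = 4.5.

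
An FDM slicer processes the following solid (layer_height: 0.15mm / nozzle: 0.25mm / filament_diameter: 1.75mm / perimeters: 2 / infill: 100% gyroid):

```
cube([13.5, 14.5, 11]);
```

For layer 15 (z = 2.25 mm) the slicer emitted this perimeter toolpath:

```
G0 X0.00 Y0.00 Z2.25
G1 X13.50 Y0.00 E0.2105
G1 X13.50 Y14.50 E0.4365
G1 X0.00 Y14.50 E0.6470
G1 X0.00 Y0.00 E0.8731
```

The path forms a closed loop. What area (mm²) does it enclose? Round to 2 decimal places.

Apply the shoelace formula to the sequence of (X, Y) vertices; enclosed area = 195.75 mm².

195.75 mm²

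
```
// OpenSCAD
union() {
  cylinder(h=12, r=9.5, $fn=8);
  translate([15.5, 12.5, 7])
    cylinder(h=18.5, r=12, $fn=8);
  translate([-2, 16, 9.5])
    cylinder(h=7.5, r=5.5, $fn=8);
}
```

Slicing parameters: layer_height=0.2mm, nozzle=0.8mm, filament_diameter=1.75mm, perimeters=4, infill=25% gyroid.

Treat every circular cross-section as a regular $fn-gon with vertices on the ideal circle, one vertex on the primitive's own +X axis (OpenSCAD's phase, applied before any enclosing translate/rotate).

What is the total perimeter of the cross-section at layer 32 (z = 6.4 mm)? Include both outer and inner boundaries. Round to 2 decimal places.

At z = 6.4 mm: the r=9.5 cylinder contributes a regular 8-gon of circumradius 9.5 (perimeter = 2·8·9.500·sin(180°/8) = 58.17 mm); the cylinder at (15.5, 12.5) is not intersected at this z (z outside [7, 25.5]); the cylinder at (-2, 16) does not reach this height (z outside [9.5, 17]); Merging all regions: only the r=9.5 cylinder is present, so the union is just that shape — boundary = 58.17 mm. Overall, the cross-section is a single solid region. Total boundary length (outer) = 58.17 mm.

58.17 mm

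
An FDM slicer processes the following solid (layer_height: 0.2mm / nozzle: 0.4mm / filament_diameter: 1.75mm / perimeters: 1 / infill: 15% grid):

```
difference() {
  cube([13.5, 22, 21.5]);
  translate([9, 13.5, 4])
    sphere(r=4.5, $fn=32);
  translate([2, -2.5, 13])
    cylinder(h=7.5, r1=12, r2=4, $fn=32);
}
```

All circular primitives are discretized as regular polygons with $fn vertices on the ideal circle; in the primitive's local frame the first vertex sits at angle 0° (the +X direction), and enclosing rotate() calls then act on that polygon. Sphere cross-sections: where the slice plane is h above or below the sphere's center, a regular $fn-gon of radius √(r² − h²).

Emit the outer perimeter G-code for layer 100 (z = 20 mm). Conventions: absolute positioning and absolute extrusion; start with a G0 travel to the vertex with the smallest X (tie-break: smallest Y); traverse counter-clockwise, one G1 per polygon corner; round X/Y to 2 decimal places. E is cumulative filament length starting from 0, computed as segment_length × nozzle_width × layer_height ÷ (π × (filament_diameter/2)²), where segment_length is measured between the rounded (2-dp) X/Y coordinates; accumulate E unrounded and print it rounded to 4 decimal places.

At z = 20 mm: the cube is present — its section is the full 13.5×22 rectangle; the sphere at (9, 13.5) does not reach this height (|z−center|=16.000 > r=4.5); the cone at (2, -2.5) (r1=12→r2=4) has section circumradius 4.533 here — a regular 32-gon; Taking the first minus the rest: starting from the 13.5×22 cube, the cone at (2, -2.5) partially overlaps it — only the 9.08 mm² overlap (of its 64.15 mm²) is removed, clipping the outline — 1 connected region. The outline is a single polygon with 13 vertices. Extrusion per mm of travel: 0.4 × 0.2 / (π × 0.875²) = 0.033260. Accumulating E over each segment gives final E = 2.3353.

G0 X0.00 Y1.55 Z20.00
G1 X0.27 Y1.69 E0.0101
G1 X1.12 Y1.95 E0.0397
G1 X2.00 Y2.03 E0.0691
G1 X2.88 Y1.95 E0.0985
G1 X3.73 Y1.69 E0.1280
G1 X4.52 Y1.27 E0.1578
G1 X5.21 Y0.71 E0.1873
G1 X5.77 Y0.02 E0.2169
G1 X5.78 Y0.00 E0.2176
G1 X13.50 Y0.00 E0.4744
G1 X13.50 Y22.00 E1.2061
G1 X0.00 Y22.00 E1.6551
G1 X0.00 Y1.55 E2.3353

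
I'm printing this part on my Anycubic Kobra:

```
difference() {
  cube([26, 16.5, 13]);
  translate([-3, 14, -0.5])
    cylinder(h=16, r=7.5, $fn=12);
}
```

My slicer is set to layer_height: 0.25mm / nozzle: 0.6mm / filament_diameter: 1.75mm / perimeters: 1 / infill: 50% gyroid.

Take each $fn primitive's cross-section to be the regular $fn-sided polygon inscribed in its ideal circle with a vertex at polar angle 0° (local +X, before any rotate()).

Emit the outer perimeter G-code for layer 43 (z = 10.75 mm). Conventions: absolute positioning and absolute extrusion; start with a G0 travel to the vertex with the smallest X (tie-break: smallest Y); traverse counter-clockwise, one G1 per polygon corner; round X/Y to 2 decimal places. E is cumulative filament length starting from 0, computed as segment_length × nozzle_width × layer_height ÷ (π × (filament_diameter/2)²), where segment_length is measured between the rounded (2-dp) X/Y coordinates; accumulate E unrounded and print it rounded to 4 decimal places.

G0 X0.00 Y0.00 Z10.75
G1 X26.00 Y0.00 E1.6214
G1 X26.00 Y16.50 E2.6504
G1 X3.83 Y16.50 E4.0330
G1 X4.50 Y14.00 E4.1944
G1 X3.50 Y10.25 E4.4364
G1 X0.75 Y7.50 E4.6790
G1 X0.00 Y7.30 E4.7274
G1 X0.00 Y0.00 E5.1826

At z = 10.75 mm: the 26×16.5 cube contributes its full rectangle; the r=7.5 cylinder at (-3, 14) gives a regular 12-gon of circumradius 7.5 (constant along its height); Taking the first minus the rest: starting from the 26×16.5 cube, the r=7.5 cylinder at (-3, 14) partially overlaps it — only the 31.31 mm² overlap (of its 168.75 mm²) is removed, clipping the outline — 1 connected region. The outline is a single polygon with 8 vertices. Extrusion per mm of travel: 0.6 × 0.25 / (π × 0.875²) = 0.062363. Accumulating E over each segment gives final E = 5.1826.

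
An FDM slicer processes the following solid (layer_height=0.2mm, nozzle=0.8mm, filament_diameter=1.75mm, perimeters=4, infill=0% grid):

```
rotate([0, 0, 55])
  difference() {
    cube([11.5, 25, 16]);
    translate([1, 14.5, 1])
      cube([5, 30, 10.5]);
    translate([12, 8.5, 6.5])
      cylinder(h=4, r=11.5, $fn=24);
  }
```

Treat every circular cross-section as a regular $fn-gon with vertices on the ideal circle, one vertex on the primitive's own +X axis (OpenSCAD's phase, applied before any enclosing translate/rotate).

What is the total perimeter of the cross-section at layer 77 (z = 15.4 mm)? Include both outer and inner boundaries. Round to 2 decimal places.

At z = 15.4 mm: the cube (footprint 11.5×25) is included at this height (perimeter 73.00 mm); the cube at (1, 14.5) does not reach this height (z outside [1, 11.5]); the cylinder at (12, 8.5) is not intersected at this z (z outside [6.5, 10.5]); Subtracting the remaining from the first: none of the subtracted shapes is present at this height, so the 11.5×25 cube is unchanged — boundary = 73.00 mm; (whole slice rotated 55° about Z — lengths, areas and connectivity unchanged). Overall, the cross-section is a single solid region. Total boundary length (outer) = 73.00 mm.

73.00 mm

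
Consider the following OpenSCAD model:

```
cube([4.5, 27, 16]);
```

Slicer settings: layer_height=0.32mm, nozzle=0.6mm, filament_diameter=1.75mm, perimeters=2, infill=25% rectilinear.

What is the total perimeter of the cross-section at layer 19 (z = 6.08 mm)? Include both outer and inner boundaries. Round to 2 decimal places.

63.00 mm

At z = 6.08 mm: the cube (footprint 4.5×27) is included at this height (perimeter 63.00 mm). Overall, the cross-section is a single solid region. Total boundary length (outer) = 63.00 mm.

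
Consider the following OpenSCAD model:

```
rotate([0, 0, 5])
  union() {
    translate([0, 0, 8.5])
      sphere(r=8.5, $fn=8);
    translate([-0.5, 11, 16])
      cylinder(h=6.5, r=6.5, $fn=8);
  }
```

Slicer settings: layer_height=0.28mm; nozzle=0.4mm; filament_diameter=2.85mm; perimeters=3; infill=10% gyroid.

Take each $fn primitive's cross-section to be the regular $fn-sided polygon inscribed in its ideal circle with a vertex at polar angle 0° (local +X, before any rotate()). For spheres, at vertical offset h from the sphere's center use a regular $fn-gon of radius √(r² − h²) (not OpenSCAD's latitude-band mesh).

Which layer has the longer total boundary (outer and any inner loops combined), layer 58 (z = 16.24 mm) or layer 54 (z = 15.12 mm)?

layer 58 (z = 16.24 mm)

Layer 58 (z = 16.24): the sphere: section is a regular 8-gon, circumradius = √(r²−h²) = √(8.5²−7.74²) = 3.513 (perimeter = 2·8·3.513·sin(180°/8) = 21.51 mm); the r=6.5 cylinder at (-0.5, 11) gives a regular 8-gon of circumradius 6.5 (constant along its height) (perimeter = 2·8·6.500·sin(180°/8) = 39.80 mm); Taking the union: the 2 present regions are separate (no shared area or edge), so areas and boundary lengths simply add and each stays a separate island — boundary = 61.31 mm; (whole slice rotated 5° about Z — lengths, areas and connectivity unchanged). So its perimeter = 61.31 mm. Layer 54 (z = 15.12): the sphere: section is a regular 8-gon, circumradius = √(r²−h²) = √(8.5²−6.62²) = 5.332 (perimeter = 2·8·5.332·sin(180°/8) = 32.64 mm); the cylinder at (-0.5, 11) is absent (z outside [16, 22.5]); Combining (union): only the r=8.5 sphere is present, so the union is just that shape — boundary = 32.64 mm; (rotated 5° about Z; rotation is an isometry so areas/perimeters/island counts are preserved). So its perimeter = 32.64 mm. Layer 58 is larger (61.31 vs 32.64 mm).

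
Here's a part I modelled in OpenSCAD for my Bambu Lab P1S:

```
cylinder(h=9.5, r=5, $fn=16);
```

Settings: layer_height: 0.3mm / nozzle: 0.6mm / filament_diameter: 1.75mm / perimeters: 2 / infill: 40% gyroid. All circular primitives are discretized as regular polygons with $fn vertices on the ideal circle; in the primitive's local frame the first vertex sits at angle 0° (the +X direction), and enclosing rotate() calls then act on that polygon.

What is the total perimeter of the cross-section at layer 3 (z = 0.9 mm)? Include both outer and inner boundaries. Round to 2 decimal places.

31.21 mm

At z = 0.9 mm: the r=5 cylinder contributes a regular 16-gon of circumradius 5 (perimeter = 2·16·5.000·sin(180°/16) = 31.21 mm). Overall, the cross-section is a single solid region. Total boundary length (outer) = 31.21 mm.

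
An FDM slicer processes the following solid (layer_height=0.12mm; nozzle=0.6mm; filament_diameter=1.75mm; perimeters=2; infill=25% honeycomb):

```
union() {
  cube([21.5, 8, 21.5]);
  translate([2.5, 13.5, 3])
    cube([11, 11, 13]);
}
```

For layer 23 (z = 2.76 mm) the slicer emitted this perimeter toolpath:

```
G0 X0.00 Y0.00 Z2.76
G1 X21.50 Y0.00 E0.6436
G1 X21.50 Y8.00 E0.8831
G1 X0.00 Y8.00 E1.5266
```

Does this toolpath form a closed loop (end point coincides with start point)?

Start point (G0): (0.00, 0.00). End point (last G1): the path does not return to the start — open.

no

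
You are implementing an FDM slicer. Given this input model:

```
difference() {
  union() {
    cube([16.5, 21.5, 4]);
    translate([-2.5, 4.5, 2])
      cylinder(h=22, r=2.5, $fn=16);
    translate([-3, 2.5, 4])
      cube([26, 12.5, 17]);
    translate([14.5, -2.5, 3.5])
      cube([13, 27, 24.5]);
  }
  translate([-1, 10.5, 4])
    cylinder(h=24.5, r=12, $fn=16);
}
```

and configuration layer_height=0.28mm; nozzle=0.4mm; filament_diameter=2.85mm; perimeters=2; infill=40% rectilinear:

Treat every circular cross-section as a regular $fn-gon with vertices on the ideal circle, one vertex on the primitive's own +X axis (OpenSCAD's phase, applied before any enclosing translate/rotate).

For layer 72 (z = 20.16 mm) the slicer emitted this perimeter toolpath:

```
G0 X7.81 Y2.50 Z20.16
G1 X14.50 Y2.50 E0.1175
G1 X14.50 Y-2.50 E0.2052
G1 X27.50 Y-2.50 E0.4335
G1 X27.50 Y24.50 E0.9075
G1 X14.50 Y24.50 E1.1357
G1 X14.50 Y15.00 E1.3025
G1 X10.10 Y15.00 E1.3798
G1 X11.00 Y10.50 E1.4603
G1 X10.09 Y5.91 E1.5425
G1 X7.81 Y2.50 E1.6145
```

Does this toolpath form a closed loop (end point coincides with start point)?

Start point (G0): (7.81, 2.50). End point (last G1): the path returns to the start — closed.

yes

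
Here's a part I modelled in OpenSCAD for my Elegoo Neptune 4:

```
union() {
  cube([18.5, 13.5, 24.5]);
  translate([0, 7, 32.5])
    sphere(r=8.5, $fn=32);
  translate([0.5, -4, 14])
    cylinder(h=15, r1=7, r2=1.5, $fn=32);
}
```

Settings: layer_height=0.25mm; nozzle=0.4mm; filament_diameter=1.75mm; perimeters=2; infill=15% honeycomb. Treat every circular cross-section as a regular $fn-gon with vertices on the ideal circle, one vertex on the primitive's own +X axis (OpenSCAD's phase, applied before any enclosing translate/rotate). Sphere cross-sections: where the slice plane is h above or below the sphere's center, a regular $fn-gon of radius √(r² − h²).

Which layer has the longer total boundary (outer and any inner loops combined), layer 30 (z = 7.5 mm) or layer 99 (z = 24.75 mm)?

Layer 30 (z = 7.5): the cube (footprint 18.5×13.5) is included at this height (perimeter 64.00 mm); the sphere at (0, 7) is not intersected at this z (|z−center|=25.000 > r=8.5); the cone at (0.5, -4) is absent (z outside [14, 29]); Merging all regions: only the 18.5×13.5 cube is present, so the union is just that shape — boundary = 64.00 mm. So its perimeter = 64.00 mm. Layer 99 (z = 24.75): the cube does not reach this height (z outside [0, 24.5]); the r=8.5 sphere at (0, 7) contributes a regular 32-gon of circumradius √(8.5²−7.75²) = 3.491 (perimeter = 2·32·3.491·sin(180°/32) = 21.90 mm); the cone at (0.5, -4): at t=0.717 of its height the radius interpolates to r₁+(r₂−r₁)t = 3.058, giving a regular 32-gon of that circumradius (perimeter = 2·32·3.058·sin(180°/32) = 19.19 mm); Merging all regions: the 2 present regions are separate (no shared area or edge), so areas and boundary lengths simply add and each stays a separate island — boundary = 41.08 mm. So its perimeter = 41.08 mm. Layer 30 is larger (64.00 vs 41.08 mm).

layer 30 (z = 7.5 mm)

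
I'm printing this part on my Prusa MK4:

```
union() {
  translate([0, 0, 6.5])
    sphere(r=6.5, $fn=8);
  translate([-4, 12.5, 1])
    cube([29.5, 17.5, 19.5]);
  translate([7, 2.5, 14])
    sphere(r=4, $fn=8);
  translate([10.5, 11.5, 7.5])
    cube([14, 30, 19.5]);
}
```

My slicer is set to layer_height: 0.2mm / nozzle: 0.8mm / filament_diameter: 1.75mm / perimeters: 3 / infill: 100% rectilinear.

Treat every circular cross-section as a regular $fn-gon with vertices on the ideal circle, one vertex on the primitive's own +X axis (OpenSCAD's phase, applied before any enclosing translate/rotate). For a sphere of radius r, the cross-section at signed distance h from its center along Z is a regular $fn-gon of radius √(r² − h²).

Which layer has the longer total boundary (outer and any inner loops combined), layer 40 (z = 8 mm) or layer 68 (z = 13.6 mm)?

Layer 40 (z = 8): the r=6.5 sphere contributes a regular 8-gon of circumradius √(6.5²−1.5²) = 6.325 (perimeter = 2·8·6.325·sin(180°/8) = 38.72 mm); the 29.5×17.5 cube at (-4, 12.5) contributes its full rectangle (perimeter 94.00 mm); the sphere at (7, 2.5) is absent (|z−center|=6.000 > r=4); the cube at (10.5, 11.5) is present — its section is the full 14×30 rectangle (perimeter 88.00 mm); Combining (union): the regions partially overlap (shared area 245.00 mm²), so the edge portions inside another operand are dropped and the merged outline is re-measured after clipping — boundary = 157.72 mm. So its perimeter = 157.72 mm. Layer 68 (z = 13.6): the sphere is absent (|z−center|=7.100 > r=6.5); the cube at (-4, 12.5) is present — its section is the full 29.5×17.5 rectangle (perimeter 94.00 mm); the sphere at (7, 2.5): section is a regular 8-gon, circumradius = √(r²−h²) = √(4²−0.4²) = 3.980 (perimeter = 2·8·3.980·sin(180°/8) = 24.37 mm); the cube at (10.5, 11.5) (footprint 14×30) is included at this height (perimeter 88.00 mm); Merging all regions: the regions partially overlap (shared area 245.00 mm²), so the edge portions inside another operand are dropped and the merged outline is re-measured after clipping — boundary = 143.37 mm. So its perimeter = 143.37 mm. Layer 40 is larger (157.72 vs 143.37 mm).

layer 40 (z = 8 mm)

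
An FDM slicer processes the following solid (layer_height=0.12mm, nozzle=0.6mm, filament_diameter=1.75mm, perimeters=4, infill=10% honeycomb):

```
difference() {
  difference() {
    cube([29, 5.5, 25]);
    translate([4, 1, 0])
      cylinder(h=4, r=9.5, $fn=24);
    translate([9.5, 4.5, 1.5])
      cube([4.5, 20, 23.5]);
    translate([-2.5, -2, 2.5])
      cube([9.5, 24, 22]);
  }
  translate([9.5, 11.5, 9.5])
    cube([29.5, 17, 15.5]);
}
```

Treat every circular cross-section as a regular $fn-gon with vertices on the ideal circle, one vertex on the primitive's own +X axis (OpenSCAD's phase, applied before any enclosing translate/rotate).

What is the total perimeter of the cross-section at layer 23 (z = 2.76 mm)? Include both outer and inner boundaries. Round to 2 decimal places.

At z = 2.76 mm: the cube (footprint 29×5.5) is included at this height (perimeter 69.00 mm); the cylinder at (4, 1): section is a regular 24-gon, circumradius r=9.5 (perimeter = 2·24·9.500·sin(180°/24) = 59.52 mm); the cube at (9.5, 4.5) (footprint 4.5×20) is included at this height (perimeter 49.00 mm); the cube at (-2.5, -2) (footprint 9.5×24) is included at this height (perimeter 67.00 mm); After the difference (first − rest): starting from the 29×5.5 cube, the r=9.5 cylinder at (4, 1) partially overlaps it — only the 72.26 mm² overlap (of its 280.30 mm²) is removed, clipping the outline; the 4.5×20 cube at (9.5, 4.5) partially overlaps it — only the 1.46 mm² overlap (of its 90.00 mm²) is removed, clipping the outline; the 9.5×24 cube at (-2.5, -2) misses the remaining region (no effect) — boundary = 43.00 mm; the cube at (9.5, 11.5) is not intersected at this z (z outside [9.5, 25]); After the difference (first − rest): none of the subtracted shapes is present at this height, so that combined region is unchanged — boundary = 43.00 mm. Overall, the cross-section is a single solid region. Total boundary length (outer) = 43.00 mm.

43.00 mm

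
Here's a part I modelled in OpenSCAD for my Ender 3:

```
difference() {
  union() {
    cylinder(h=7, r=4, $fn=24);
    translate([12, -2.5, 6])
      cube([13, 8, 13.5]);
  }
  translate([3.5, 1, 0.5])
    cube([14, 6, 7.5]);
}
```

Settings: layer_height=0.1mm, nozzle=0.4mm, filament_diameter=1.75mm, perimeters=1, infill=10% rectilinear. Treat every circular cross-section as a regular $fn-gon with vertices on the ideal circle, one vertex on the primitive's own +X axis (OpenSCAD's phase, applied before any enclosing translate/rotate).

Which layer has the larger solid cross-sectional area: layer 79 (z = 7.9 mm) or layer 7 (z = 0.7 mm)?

Layer 79 (z = 7.9): the cylinder does not reach this height (z outside [0, 7]); the cube at (12, -2.5) is present — its section is the full 13×8 rectangle (area 104.00 mm²); Merging all regions: only the 13×8 cube at (12, -2.5) is present, so the union is just that shape — area = 104.00 mm²; the 14×6 cube at (3.5, 1) contributes its full rectangle (area 84.00 mm²); After the difference (first − rest): starting from that combined region (104.00 mm²), the 14×6 cube at (3.5, 1) partially overlaps it — only the 24.75 mm² overlap (of its 84.00 mm²) is removed, clipping the outline — area = 79.25 mm². So its area = 79.25 mm². Layer 7 (z = 0.7): the cylinder: section is a regular 24-gon, circumradius r=4 (area = (24/2)·4.000²·sin(360°/24) = 49.69 mm²); the cube at (12, -2.5) does not reach this height (z outside [6, 19.5]); Taking the union: only the r=4 cylinder is present, so the union is just that shape — area = 49.69 mm²; the cube at (3.5, 1) is present — its section is the full 14×6 rectangle (area 84.00 mm²); After the difference (first − rest): starting from that combined region (49.69 mm²), the 14×6 cube at (3.5, 1) partially overlaps it — only the 0.17 mm² overlap (of its 84.00 mm²) is removed, clipping the outline — area = 49.52 mm². So its area = 49.52 mm². Layer 79 is larger (79.25 vs 49.52 mm²).

layer 79 (z = 7.9 mm)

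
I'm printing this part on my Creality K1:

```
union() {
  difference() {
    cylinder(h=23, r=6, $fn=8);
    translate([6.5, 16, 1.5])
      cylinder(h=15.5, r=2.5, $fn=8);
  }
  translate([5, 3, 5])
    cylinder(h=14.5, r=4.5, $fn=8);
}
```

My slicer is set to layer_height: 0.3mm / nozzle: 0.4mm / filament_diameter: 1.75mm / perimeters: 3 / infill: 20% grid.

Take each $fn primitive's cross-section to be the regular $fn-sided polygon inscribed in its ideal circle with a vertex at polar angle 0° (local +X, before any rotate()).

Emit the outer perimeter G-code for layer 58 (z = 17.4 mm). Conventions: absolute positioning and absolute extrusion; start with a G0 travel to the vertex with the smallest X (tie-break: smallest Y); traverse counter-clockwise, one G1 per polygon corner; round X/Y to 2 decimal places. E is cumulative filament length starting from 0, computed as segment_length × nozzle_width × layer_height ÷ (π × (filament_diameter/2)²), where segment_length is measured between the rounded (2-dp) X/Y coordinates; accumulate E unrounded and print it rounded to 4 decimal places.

G0 X-6.00 Y0.00 Z17.40
G1 X-4.24 Y-4.24 E0.2290
G1 X0.00 Y-6.00 E0.4581
G1 X4.24 Y-4.24 E0.6871
G1 X5.46 Y-1.31 E0.8454
G1 X8.18 Y-0.18 E0.9924
G1 X9.50 Y3.00 E1.1642
G1 X8.18 Y6.18 E1.3359
G1 X5.00 Y7.50 E1.5077
G1 X1.82 Y6.18 E1.6795
G1 X1.49 Y5.38 E1.7227
G1 X0.00 Y6.00 E1.8032
G1 X-4.24 Y4.24 E2.0322
G1 X-6.00 Y0.00 E2.2613

At z = 17.4 mm: the r=6 cylinder gives a regular 8-gon of circumradius 6 (constant along its height); the cylinder at (6.5, 16) is not intersected at this z (z outside [1.5, 17]); After the difference (first − rest): none of the subtracted shapes is present at this height, so the r=6 cylinder is unchanged — 1 connected region; the r=4.5 cylinder at (5, 3) contributes a regular 8-gon of circumradius 4.5; Combining (union): the regions partially overlap (shared area 22.95 mm²), so overlapping operands fuse into one piece — 1 connected region. The outline is a single polygon with 13 vertices. Extrusion per mm of travel: 0.4 × 0.3 / (π × 0.875²) = 0.049890. Accumulating E over each segment gives final E = 2.2613.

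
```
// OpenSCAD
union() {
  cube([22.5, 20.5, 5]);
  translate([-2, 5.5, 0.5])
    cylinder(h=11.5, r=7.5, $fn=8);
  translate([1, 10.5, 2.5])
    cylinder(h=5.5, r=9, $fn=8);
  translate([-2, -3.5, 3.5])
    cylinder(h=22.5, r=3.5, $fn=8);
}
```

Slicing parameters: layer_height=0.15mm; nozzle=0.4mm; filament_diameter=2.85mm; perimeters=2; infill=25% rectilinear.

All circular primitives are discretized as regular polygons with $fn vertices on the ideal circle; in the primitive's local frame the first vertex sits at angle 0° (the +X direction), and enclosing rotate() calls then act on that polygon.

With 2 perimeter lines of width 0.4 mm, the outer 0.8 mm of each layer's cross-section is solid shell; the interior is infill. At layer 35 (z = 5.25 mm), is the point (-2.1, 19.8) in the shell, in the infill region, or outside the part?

outside

At z = 5.25 mm: the cube is absent (z outside [0, 5]); the r=7.5 cylinder at (-2, 5.5) contributes a regular 8-gon of circumradius 7.5; the cylinder at (1, 10.5): section is a regular 8-gon, circumradius r=9; the cylinder at (-2, -3.5): section is a regular 8-gon, circumradius r=3.5; Combining (union): the regions partially overlap (shared area 106.80 mm²), so overlapping operands fuse into one piece — 1 connected region. Overall, the cross-section is a single solid region. The nearest boundary edge runs (-5.36, 16.86)→(1.00, 19.50); distance from the point to it = 1.46 mm. The point is not inside any of the regions above, so it lies outside the cross-section (1.46 mm from the nearest boundary).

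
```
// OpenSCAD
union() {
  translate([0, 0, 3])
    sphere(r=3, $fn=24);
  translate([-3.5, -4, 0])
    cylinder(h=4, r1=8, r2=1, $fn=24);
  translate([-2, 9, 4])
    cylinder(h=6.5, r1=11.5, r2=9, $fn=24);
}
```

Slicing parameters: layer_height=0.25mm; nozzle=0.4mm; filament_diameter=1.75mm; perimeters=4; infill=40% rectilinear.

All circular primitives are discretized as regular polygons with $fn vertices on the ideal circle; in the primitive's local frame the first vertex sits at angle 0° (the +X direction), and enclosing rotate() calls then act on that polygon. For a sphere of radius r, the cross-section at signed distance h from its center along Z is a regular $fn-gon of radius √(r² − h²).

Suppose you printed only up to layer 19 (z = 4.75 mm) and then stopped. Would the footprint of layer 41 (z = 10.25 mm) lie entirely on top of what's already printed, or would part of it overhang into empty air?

entirely on top

Compare the two slices. At z = 4.75: the r=3 sphere slices to a regular 24-gon of circumradius 2.437 (√(r²−h²) with h=1.75 from center) (area = (24/2)·2.437²·sin(360°/24) = 18.44 mm²); the cone at (-3.5, -4) is absent (z outside [0, 4]); the cone at (-2, 9) (r1=11.5→r2=9) has section circumradius 11.212 here — a regular 24-gon (area = (24/2)·11.212²·sin(360°/24) = 390.40 mm²); Taking the union: the regions partially overlap — summed areas 408.84 mm² minus the doubly-counted overlap 17.34 mm² gives 391.50 mm² — area = 391.50 mm². At z = 10.25: the sphere is not intersected at this z (|z−center|=7.250 > r=3); the cone at (-3.5, -4) is absent (z outside [0, 4]); the cone at (-2, 9) contributes a regular 24-gon of circumradius 9.096 (interpolated between r1=11.5 and r2=9 at t=0.962) (area = (24/2)·9.096²·sin(360°/24) = 256.98 mm²); Combining (union): only the cone at (-2, 9) is present, so the union is just that shape — area = 256.98 mm². Checking containment: the cross-section at z = 10.25 is a subset of the cross-section at z = 4.75.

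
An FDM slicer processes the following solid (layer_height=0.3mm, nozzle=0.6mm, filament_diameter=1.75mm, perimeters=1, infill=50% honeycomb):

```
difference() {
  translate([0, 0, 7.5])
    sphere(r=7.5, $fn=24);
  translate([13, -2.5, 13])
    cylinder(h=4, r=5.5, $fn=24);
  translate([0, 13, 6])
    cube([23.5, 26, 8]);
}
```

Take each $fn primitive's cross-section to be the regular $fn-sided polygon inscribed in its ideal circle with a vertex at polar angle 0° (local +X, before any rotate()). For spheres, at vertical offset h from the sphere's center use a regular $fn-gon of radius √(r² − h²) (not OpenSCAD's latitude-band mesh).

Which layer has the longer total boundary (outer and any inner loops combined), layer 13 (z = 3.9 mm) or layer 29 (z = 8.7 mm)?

layer 29 (z = 8.7 mm)

Layer 13 (z = 3.9): the r=7.5 sphere slices to a regular 24-gon of circumradius 6.580 (√(r²−h²) with h=3.6 from center) (perimeter = 2·24·6.580·sin(180°/24) = 41.22 mm); the cylinder at (13, -2.5) does not reach this height (z outside [13, 17]); the cube at (0, 13) does not reach this height (z outside [6, 14]); Taking the first minus the rest: none of the subtracted shapes is present at this height, so the r=7.5 sphere is unchanged — boundary = 41.22 mm. So its perimeter = 41.22 mm. Layer 29 (z = 8.7): the r=7.5 sphere contributes a regular 24-gon of circumradius √(7.5²−1.2²) = 7.403 (perimeter = 2·24·7.403·sin(180°/24) = 46.38 mm); the cylinder at (13, -2.5) is absent (z outside [13, 17]); the cube at (0, 13) (footprint 23.5×26) is included at this height (perimeter 99.00 mm); After the difference (first − rest): starting from the r=7.5 sphere, the 23.5×26 cube at (0, 13) misses the remaining region (no effect) — boundary = 46.38 mm. So its perimeter = 46.38 mm. Layer 29 is larger (46.38 vs 41.22 mm).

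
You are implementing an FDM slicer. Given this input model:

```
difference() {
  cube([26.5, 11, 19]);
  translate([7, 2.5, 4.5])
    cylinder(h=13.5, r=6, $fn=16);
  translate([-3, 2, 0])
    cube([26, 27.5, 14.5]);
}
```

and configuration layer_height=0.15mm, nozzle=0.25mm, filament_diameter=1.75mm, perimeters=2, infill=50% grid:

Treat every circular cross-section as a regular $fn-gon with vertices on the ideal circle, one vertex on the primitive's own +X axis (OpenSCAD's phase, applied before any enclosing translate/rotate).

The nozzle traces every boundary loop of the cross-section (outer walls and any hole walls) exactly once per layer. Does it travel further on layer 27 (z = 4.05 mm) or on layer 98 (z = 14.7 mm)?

layer 98 (z = 14.7 mm)

Layer 27 (z = 4.05): the cube (footprint 26.5×11) is included at this height (perimeter 75.00 mm); the cylinder at (7, 2.5) is not intersected at this z (z outside [4.5, 18]); the 26×27.5 cube at (-3, 2) contributes its full rectangle (perimeter 107.00 mm); Taking the first minus the rest: starting from the 26.5×11 cube, the 26×27.5 cube at (-3, 2) partially overlaps it — only the 207.00 mm² overlap (of its 715.00 mm²) is removed, clipping the outline — boundary = 75.00 mm. So its perimeter = 75.00 mm. Layer 98 (z = 14.7): the cube (footprint 26.5×11) is included at this height (perimeter 75.00 mm); the r=6 cylinder at (7, 2.5) gives a regular 16-gon of circumradius 6 (constant along its height) (perimeter = 2·16·6.000·sin(180°/16) = 37.46 mm); the cube at (-3, 2) is absent (z outside [0, 14.5]); Subtracting the remaining from the first: starting from the 26.5×11 cube, the r=6 cylinder at (7, 2.5) partially overlaps it — only the 83.84 mm² overlap (of its 110.21 mm²) is removed, clipping the outline — boundary = 88.09 mm. So its perimeter = 88.09 mm. Layer 98 is larger (88.09 vs 75.00 mm).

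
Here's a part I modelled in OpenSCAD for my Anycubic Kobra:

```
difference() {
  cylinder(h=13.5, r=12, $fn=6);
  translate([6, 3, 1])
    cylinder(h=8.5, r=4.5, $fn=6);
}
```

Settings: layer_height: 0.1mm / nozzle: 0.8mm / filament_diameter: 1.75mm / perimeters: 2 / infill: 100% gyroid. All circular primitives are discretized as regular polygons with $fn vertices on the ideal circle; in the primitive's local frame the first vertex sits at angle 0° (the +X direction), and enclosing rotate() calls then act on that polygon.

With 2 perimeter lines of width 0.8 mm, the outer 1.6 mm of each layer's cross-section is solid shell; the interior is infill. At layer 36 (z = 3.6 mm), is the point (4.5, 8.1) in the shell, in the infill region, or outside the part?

shell

At z = 3.6 mm: the r=12 cylinder gives a regular 6-gon of circumradius 12 (constant along its height); the r=4.5 cylinder at (6, 3) gives a regular 6-gon of circumradius 4.5 (constant along its height); Subtracting the remaining from the first: starting from the r=12 cylinder, the r=4.5 cylinder at (6, 3) partially overlaps it — only the 51.68 mm² overlap (of its 52.61 mm²) is removed, clipping the outline — 1 connected region. Overall, the cross-section is a single solid region. The nearest boundary edge runs (8.02, 6.90)→(3.75, 6.90); distance from the point to it = 1.20 mm. The point is inside the cross-section, 1.20 mm from the nearest boundary — within the 1.6 mm shell band (2 × 0.8).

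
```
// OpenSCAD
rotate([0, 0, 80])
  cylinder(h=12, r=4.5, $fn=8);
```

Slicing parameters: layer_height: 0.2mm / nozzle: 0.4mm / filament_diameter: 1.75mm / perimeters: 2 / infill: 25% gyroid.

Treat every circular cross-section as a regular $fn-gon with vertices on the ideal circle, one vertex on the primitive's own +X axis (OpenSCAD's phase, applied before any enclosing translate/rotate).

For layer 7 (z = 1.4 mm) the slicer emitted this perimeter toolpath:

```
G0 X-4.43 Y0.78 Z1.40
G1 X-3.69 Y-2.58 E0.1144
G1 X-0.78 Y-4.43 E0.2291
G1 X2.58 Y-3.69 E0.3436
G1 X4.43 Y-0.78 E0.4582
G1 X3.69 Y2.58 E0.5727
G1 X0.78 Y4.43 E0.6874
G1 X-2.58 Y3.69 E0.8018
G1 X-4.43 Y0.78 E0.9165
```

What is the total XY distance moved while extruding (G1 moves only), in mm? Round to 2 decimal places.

27.56 mm

Sum the Euclidean lengths of each G1 segment: total = 27.56 mm.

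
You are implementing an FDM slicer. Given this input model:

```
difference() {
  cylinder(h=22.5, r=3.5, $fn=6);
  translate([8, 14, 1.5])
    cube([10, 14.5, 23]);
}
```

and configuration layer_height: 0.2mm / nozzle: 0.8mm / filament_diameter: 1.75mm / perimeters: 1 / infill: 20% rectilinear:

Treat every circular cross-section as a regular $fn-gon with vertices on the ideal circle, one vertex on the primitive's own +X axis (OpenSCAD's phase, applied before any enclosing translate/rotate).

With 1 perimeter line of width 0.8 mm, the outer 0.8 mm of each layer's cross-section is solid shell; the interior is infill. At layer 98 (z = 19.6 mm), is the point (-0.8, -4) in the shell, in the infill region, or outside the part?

At z = 19.6 mm: the r=3.5 cylinder contributes a regular 6-gon of circumradius 3.5; the cube at (8, 14) (footprint 10×14.5) is included at this height; Taking the first minus the rest: starting from the r=3.5 cylinder, the 10×14.5 cube at (8, 14) misses the remaining region (no effect) — 1 connected region. Overall, the cross-section is a single solid region. The nearest boundary edge runs (1.75, -3.03)→(-1.75, -3.03); distance from the point to it = 0.97 mm. The point is not inside any of the regions above, so it lies outside the cross-section (0.97 mm from the nearest boundary).

outside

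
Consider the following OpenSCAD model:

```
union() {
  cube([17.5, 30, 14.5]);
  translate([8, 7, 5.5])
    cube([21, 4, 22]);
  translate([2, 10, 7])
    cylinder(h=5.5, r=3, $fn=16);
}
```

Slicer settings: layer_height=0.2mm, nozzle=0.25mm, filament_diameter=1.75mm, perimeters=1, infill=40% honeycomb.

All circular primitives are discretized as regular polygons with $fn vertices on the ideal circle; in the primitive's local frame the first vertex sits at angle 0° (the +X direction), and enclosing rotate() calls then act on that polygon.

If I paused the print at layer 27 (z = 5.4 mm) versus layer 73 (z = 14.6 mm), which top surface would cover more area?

Layer 27 (z = 5.4): the 17.5×30 cube contributes its full rectangle (area 525.00 mm²); the cube at (8, 7) is not intersected at this z (z outside [5.5, 27.5]); the cylinder at (2, 10) is not intersected at this z (z outside [7, 12.5]); Combining (union): only the 17.5×30 cube is present, so the union is just that shape — area = 525.00 mm². So its area = 525.00 mm². Layer 73 (z = 14.6): the cube is absent (z outside [0, 14.5]); the cube at (8, 7) (footprint 21×4) is included at this height (area 84.00 mm²); the cylinder at (2, 10) is absent (z outside [7, 12.5]); Taking the union: only the 21×4 cube at (8, 7) is present, so the union is just that shape — area = 84.00 mm². So its area = 84.00 mm². Layer 27 is larger (525.00 vs 84.00 mm²).

layer 27 (z = 5.4 mm)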